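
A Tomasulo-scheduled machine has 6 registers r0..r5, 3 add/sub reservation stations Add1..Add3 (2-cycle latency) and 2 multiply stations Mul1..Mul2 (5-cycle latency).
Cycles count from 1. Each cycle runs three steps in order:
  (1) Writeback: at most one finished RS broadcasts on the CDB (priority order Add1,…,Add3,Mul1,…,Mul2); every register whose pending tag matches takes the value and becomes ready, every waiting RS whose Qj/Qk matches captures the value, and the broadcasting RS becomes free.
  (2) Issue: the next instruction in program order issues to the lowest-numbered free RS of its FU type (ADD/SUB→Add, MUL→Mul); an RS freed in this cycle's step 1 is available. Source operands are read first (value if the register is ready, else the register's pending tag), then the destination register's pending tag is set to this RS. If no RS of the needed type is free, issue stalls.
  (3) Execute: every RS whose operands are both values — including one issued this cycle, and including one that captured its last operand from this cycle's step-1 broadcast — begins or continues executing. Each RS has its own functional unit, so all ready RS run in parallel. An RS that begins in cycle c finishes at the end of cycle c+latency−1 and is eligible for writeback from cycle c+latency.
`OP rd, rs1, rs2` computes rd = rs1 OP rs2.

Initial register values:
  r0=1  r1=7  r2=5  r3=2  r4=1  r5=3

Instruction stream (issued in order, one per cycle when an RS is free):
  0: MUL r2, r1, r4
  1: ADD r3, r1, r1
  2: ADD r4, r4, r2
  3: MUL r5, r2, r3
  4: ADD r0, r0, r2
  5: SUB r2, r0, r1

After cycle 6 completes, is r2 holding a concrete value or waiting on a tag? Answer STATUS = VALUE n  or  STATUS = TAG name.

c1: issue MUL r2<-Mul1 | r0:1,r1:7,r2:Mul1,r3:2,r4:1,r5:3
c2: issue ADD r3<-Add1 | r0:1,r1:7,r2:Mul1,r3:Add1,r4:1,r5:3
c3: issue ADD r4<-Add2 | r0:1,r1:7,r2:Mul1,r3:Add1,r4:Add2,r5:3
c4: CDB Add1=14; issue MUL r5<-Mul2 | r0:1,r1:7,r2:Mul1,r3:14,r4:Add2,r5:Mul2
c5: issue ADD r0<-Add1 | r0:Add1,r1:7,r2:Mul1,r3:14,r4:Add2,r5:Mul2
c6: CDB Mul1=7; issue SUB r2<-Add3 | r0:Add1,r1:7,r2:Add3,r3:14,r4:Add2,r5:Mul2

STATUS = TAG Add3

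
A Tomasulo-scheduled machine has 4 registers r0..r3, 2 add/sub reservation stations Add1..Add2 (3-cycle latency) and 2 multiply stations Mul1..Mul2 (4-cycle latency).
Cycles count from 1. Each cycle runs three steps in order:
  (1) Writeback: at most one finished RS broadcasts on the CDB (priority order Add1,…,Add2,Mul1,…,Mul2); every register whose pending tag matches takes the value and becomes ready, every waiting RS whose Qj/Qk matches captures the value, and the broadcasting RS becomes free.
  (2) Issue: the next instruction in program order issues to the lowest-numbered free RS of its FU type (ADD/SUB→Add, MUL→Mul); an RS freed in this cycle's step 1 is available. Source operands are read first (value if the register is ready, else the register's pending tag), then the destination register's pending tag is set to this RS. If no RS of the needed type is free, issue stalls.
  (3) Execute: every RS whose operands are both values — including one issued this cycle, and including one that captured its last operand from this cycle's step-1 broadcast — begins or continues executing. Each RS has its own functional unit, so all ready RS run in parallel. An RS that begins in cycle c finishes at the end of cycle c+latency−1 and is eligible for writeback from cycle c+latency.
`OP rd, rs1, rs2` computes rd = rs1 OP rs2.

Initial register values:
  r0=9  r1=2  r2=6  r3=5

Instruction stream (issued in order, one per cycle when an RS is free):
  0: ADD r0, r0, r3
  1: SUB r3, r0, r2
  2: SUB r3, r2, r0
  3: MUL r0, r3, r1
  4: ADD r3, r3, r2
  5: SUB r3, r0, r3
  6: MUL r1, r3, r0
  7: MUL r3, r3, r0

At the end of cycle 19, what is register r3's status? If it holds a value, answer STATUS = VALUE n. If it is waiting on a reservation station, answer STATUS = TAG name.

STATUS = VALUE 224

  c1: issue ADD r0<-Add1  regs: r0:Add1,r1:2,r2:6,r3:5
  c2: issue SUB r3<-Add2  regs: r0:Add1,r1:2,r2:6,r3:Add2
  c3: stall  regs: r0:Add1,r1:2,r2:6,r3:Add2
  c4: CDB Add1=14; issue SUB r3<-Add1  regs: r0:14,r1:2,r2:6,r3:Add1
  c5: issue MUL r0<-Mul1  regs: r0:Mul1,r1:2,r2:6,r3:Add1
  c6: stall  regs: r0:Mul1,r1:2,r2:6,r3:Add1
  c7: CDB Add1=-8; issue ADD r3<-Add1  regs: r0:Mul1,r1:2,r2:6,r3:Add1
  c8: CDB Add2=8; issue SUB r3<-Add2  regs: r0:Mul1,r1:2,r2:6,r3:Add2
  c9: issue MUL r1<-Mul2  regs: r0:Mul1,r1:Mul2,r2:6,r3:Add2
  c10: CDB Add1=-2; stall  regs: r0:Mul1,r1:Mul2,r2:6,r3:Add2
  c11: CDB Mul1=-16; issue MUL r3<-Mul1  regs: r0:-16,r1:Mul2,r2:6,r3:Mul1
  c12: -  regs: r0:-16,r1:Mul2,r2:6,r3:Mul1
  c13: -  regs: r0:-16,r1:Mul2,r2:6,r3:Mul1
  c14: CDB Add2=-14  regs: r0:-16,r1:Mul2,r2:6,r3:Mul1
  c15: -  regs: r0:-16,r1:Mul2,r2:6,r3:Mul1
  c16: -  regs: r0:-16,r1:Mul2,r2:6,r3:Mul1
  c17: -  regs: r0:-16,r1:Mul2,r2:6,r3:Mul1
  c18: CDB Mul1=224  regs: r0:-16,r1:Mul2,r2:6,r3:224
  c19: CDB Mul2=224  regs: r0:-16,r1:224,r2:6,r3:224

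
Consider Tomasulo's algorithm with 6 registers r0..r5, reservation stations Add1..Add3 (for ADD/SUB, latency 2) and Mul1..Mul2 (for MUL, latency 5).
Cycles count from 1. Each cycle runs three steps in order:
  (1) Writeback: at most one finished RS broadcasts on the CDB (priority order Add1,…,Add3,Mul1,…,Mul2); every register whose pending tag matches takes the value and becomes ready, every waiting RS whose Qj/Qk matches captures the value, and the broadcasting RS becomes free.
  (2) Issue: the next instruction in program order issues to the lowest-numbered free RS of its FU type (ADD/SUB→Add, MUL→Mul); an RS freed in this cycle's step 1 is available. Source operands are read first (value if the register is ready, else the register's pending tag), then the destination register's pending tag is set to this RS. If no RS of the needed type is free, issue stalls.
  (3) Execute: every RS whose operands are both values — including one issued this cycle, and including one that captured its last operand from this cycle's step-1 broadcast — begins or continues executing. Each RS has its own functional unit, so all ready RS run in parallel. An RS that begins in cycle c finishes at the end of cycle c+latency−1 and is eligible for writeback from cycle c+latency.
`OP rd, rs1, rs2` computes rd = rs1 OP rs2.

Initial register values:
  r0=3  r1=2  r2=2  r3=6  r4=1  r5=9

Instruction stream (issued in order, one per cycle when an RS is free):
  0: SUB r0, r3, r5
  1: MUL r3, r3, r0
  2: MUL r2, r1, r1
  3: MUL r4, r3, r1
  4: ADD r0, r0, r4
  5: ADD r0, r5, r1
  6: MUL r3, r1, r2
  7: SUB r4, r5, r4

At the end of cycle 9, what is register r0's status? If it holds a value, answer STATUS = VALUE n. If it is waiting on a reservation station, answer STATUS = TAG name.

STATUS = TAG Add1

cycle 1: issue SUB r0<-Add1 // r0:Add1,r1:2,r2:2,r3:6,r4:1,r5:9
cycle 2: issue MUL r3<-Mul1 // r0:Add1,r1:2,r2:2,r3:Mul1,r4:1,r5:9
cycle 3: CDB Add1=-3; issue MUL r2<-Mul2 // r0:-3,r1:2,r2:Mul2,r3:Mul1,r4:1,r5:9
cycle 4: stall // r0:-3,r1:2,r2:Mul2,r3:Mul1,r4:1,r5:9
cycle 5: stall // r0:-3,r1:2,r2:Mul2,r3:Mul1,r4:1,r5:9
cycle 6: stall // r0:-3,r1:2,r2:Mul2,r3:Mul1,r4:1,r5:9
cycle 7: stall // r0:-3,r1:2,r2:Mul2,r3:Mul1,r4:1,r5:9
cycle 8: CDB Mul1=-18; issue MUL r4<-Mul1 // r0:-3,r1:2,r2:Mul2,r3:-18,r4:Mul1,r5:9
cycle 9: CDB Mul2=4; issue ADD r0<-Add1 // r0:Add1,r1:2,r2:4,r3:-18,r4:Mul1,r5:9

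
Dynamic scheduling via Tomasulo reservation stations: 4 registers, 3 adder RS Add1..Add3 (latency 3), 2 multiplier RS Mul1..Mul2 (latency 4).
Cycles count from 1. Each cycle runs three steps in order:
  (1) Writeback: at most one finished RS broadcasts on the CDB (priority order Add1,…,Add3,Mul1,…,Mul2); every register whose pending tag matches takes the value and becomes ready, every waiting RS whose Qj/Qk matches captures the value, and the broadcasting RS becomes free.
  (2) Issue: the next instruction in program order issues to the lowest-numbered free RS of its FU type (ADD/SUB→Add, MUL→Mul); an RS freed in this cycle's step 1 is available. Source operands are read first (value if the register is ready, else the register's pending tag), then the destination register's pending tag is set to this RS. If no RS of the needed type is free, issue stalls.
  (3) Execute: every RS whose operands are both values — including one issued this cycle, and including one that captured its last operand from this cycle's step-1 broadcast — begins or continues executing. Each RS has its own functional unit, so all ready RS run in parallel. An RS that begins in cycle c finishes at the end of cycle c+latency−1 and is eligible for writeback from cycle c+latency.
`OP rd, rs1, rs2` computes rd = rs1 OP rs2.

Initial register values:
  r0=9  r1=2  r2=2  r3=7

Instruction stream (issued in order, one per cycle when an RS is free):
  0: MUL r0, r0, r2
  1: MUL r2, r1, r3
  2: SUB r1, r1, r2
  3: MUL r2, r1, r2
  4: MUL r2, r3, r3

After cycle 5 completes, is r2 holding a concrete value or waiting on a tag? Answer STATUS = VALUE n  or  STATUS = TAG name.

STATUS = TAG Mul1

  c1: issue MUL r0<-Mul1  regs: r0:Mul1,r1:2,r2:2,r3:7
  c2: issue MUL r2<-Mul2  regs: r0:Mul1,r1:2,r2:Mul2,r3:7
  c3: issue SUB r1<-Add1  regs: r0:Mul1,r1:Add1,r2:Mul2,r3:7
  c4: stall  regs: r0:Mul1,r1:Add1,r2:Mul2,r3:7
  c5: CDB Mul1=18; issue MUL r2<-Mul1  regs: r0:18,r1:Add1,r2:Mul1,r3:7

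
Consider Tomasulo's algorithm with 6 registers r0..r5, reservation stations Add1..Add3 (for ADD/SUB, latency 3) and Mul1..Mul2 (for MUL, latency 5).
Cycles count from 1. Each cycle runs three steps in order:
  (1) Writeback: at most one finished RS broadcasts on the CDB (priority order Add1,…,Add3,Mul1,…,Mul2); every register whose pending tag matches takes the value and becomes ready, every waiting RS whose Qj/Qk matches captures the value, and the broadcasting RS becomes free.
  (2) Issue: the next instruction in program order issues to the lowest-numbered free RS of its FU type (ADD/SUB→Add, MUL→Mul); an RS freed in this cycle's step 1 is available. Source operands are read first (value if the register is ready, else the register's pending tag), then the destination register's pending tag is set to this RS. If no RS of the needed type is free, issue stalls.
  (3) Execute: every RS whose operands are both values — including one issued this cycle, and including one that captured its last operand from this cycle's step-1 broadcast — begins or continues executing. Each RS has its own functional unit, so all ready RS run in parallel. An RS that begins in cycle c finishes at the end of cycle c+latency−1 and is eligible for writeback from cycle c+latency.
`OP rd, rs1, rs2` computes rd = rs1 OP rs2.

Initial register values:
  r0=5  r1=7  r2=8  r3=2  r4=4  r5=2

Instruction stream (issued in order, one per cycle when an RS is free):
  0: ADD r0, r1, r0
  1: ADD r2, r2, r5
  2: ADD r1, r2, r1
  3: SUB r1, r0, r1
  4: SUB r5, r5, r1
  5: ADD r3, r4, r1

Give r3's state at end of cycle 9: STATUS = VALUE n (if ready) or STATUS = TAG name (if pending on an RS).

STATUS = TAG Add3

c1: issue ADD r0<-Add1 | r0:Add1,r1:7,r2:8,r3:2,r4:4,r5:2
c2: issue ADD r2<-Add2 | r0:Add1,r1:7,r2:Add2,r3:2,r4:4,r5:2
c3: issue ADD r1<-Add3 | r0:Add1,r1:Add3,r2:Add2,r3:2,r4:4,r5:2
c4: CDB Add1=12; issue SUB r1<-Add1 | r0:12,r1:Add1,r2:Add2,r3:2,r4:4,r5:2
c5: CDB Add2=10; issue SUB r5<-Add2 | r0:12,r1:Add1,r2:10,r3:2,r4:4,r5:Add2
c6: stall | r0:12,r1:Add1,r2:10,r3:2,r4:4,r5:Add2
c7: stall | r0:12,r1:Add1,r2:10,r3:2,r4:4,r5:Add2
c8: CDB Add3=17; issue ADD r3<-Add3 | r0:12,r1:Add1,r2:10,r3:Add3,r4:4,r5:Add2
c9: - | r0:12,r1:Add1,r2:10,r3:Add3,r4:4,r5:Add2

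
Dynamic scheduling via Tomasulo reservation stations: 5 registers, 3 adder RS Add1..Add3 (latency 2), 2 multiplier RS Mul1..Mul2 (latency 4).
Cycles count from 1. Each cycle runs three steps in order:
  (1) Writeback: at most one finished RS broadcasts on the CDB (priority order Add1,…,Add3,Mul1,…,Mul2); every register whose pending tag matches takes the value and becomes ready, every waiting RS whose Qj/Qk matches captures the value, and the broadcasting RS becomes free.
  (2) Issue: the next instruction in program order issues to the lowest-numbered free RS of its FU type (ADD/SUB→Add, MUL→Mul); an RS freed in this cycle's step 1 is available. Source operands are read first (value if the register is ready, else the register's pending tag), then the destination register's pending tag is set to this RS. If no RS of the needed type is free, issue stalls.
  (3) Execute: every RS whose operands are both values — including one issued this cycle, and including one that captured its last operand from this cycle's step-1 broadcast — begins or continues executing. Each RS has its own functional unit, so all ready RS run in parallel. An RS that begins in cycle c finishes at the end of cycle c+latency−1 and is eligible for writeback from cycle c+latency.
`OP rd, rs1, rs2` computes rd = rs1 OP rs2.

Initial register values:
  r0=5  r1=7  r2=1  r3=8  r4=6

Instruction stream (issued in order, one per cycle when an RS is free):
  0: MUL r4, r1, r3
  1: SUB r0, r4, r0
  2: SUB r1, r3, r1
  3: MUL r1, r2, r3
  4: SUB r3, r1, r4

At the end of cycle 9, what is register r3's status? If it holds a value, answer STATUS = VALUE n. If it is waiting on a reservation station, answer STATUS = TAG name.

STATUS = TAG Add2

cycle 1: issue MUL r4<-Mul1 // r0:5,r1:7,r2:1,r3:8,r4:Mul1
cycle 2: issue SUB r0<-Add1 // r0:Add1,r1:7,r2:1,r3:8,r4:Mul1
cycle 3: issue SUB r1<-Add2 // r0:Add1,r1:Add2,r2:1,r3:8,r4:Mul1
cycle 4: issue MUL r1<-Mul2 // r0:Add1,r1:Mul2,r2:1,r3:8,r4:Mul1
cycle 5: CDB Add2=1; issue SUB r3<-Add2 // r0:Add1,r1:Mul2,r2:1,r3:Add2,r4:Mul1
cycle 6: CDB Mul1=56 // r0:Add1,r1:Mul2,r2:1,r3:Add2,r4:56
cycle 7: - // r0:Add1,r1:Mul2,r2:1,r3:Add2,r4:56
cycle 8: CDB Add1=51 // r0:51,r1:Mul2,r2:1,r3:Add2,r4:56
cycle 9: CDB Mul2=8 // r0:51,r1:8,r2:1,r3:Add2,r4:56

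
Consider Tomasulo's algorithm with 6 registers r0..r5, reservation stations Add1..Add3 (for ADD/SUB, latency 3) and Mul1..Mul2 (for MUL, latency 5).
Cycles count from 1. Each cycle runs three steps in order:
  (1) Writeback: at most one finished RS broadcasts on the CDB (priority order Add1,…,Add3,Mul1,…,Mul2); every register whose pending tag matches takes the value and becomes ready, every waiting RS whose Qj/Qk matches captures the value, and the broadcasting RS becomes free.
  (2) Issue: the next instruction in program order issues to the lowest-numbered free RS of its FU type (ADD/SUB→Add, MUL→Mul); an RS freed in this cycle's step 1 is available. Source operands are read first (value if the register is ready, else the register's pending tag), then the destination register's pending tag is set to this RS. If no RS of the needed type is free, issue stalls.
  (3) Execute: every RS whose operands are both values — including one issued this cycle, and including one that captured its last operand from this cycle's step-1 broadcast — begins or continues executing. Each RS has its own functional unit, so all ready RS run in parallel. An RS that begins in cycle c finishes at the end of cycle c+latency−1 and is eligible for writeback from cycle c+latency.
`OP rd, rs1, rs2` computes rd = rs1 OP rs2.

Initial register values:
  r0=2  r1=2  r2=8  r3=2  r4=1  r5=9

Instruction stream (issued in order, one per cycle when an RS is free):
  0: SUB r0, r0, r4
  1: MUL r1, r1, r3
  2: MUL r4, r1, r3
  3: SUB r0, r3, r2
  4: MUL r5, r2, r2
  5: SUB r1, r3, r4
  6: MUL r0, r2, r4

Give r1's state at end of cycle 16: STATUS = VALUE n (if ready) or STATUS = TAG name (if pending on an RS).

cycle 1: issue SUB r0<-Add1 // r0:Add1,r1:2,r2:8,r3:2,r4:1,r5:9
cycle 2: issue MUL r1<-Mul1 // r0:Add1,r1:Mul1,r2:8,r3:2,r4:1,r5:9
cycle 3: issue MUL r4<-Mul2 // r0:Add1,r1:Mul1,r2:8,r3:2,r4:Mul2,r5:9
cycle 4: CDB Add1=1; issue SUB r0<-Add1 // r0:Add1,r1:Mul1,r2:8,r3:2,r4:Mul2,r5:9
cycle 5: stall // r0:Add1,r1:Mul1,r2:8,r3:2,r4:Mul2,r5:9
cycle 6: stall // r0:Add1,r1:Mul1,r2:8,r3:2,r4:Mul2,r5:9
cycle 7: CDB Add1=-6; stall // r0:-6,r1:Mul1,r2:8,r3:2,r4:Mul2,r5:9
cycle 8: CDB Mul1=4; issue MUL r5<-Mul1 // r0:-6,r1:4,r2:8,r3:2,r4:Mul2,r5:Mul1
cycle 9: issue SUB r1<-Add1 // r0:-6,r1:Add1,r2:8,r3:2,r4:Mul2,r5:Mul1
cycle 10: stall // r0:-6,r1:Add1,r2:8,r3:2,r4:Mul2,r5:Mul1
cycle 11: stall // r0:-6,r1:Add1,r2:8,r3:2,r4:Mul2,r5:Mul1
cycle 12: stall // r0:-6,r1:Add1,r2:8,r3:2,r4:Mul2,r5:Mul1
cycle 13: CDB Mul1=64; issue MUL r0<-Mul1 // r0:Mul1,r1:Add1,r2:8,r3:2,r4:Mul2,r5:64
cycle 14: CDB Mul2=8 // r0:Mul1,r1:Add1,r2:8,r3:2,r4:8,r5:64
cycle 15: - // r0:Mul1,r1:Add1,r2:8,r3:2,r4:8,r5:64
cycle 16: - // r0:Mul1,r1:Add1,r2:8,r3:2,r4:8,r5:64

STATUS = TAG Add1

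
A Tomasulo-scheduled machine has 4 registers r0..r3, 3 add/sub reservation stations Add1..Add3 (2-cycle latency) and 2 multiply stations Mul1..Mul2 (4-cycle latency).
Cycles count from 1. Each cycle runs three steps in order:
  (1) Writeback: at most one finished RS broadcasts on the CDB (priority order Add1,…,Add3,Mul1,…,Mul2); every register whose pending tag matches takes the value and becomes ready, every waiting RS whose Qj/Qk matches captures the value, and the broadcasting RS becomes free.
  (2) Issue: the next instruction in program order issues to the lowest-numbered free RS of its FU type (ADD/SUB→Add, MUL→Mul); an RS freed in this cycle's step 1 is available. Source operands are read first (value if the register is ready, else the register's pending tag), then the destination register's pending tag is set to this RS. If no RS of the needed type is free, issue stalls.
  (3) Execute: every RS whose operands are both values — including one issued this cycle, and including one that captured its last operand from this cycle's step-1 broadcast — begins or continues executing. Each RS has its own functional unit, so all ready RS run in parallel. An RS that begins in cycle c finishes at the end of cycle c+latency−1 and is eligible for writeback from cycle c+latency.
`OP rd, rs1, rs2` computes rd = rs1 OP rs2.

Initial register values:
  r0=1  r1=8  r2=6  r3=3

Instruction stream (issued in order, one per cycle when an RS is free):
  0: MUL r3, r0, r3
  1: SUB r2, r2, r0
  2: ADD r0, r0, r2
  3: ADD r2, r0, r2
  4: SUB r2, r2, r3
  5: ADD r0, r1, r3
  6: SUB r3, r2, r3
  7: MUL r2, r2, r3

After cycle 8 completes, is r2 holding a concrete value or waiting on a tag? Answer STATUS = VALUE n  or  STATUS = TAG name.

STATUS = TAG Add3

  c1: issue MUL r3<-Mul1  regs: r0:1,r1:8,r2:6,r3:Mul1
  c2: issue SUB r2<-Add1  regs: r0:1,r1:8,r2:Add1,r3:Mul1
  c3: issue ADD r0<-Add2  regs: r0:Add2,r1:8,r2:Add1,r3:Mul1
  c4: CDB Add1=5; issue ADD r2<-Add1  regs: r0:Add2,r1:8,r2:Add1,r3:Mul1
  c5: CDB Mul1=3; issue SUB r2<-Add3  regs: r0:Add2,r1:8,r2:Add3,r3:3
  c6: CDB Add2=6; issue ADD r0<-Add2  regs: r0:Add2,r1:8,r2:Add3,r3:3
  c7: stall  regs: r0:Add2,r1:8,r2:Add3,r3:3
  c8: CDB Add1=11; issue SUB r3<-Add1  regs: r0:Add2,r1:8,r2:Add3,r3:Add1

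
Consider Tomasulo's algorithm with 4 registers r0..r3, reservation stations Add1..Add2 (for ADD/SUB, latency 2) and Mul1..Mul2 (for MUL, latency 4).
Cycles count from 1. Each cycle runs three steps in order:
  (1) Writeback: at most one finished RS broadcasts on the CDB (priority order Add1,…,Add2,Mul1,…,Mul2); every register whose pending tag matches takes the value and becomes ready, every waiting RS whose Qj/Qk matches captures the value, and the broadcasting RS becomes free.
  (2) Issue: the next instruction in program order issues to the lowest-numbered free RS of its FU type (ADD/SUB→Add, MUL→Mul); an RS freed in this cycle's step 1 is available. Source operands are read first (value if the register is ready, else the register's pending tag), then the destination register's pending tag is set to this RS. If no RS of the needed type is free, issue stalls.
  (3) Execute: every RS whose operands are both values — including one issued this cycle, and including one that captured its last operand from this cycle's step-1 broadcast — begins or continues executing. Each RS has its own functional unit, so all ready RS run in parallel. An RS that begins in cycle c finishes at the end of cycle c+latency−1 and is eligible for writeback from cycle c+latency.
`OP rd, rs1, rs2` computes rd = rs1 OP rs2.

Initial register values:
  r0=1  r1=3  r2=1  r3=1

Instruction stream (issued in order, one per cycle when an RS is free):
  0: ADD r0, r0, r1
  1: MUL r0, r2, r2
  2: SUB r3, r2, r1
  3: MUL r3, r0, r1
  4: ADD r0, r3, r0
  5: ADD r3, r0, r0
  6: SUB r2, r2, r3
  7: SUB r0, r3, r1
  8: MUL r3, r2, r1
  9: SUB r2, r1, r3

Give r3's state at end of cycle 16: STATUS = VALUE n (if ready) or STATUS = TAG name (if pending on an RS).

STATUS = TAG Mul1

c1: issue ADD r0<-Add1 | r0:Add1,r1:3,r2:1,r3:1
c2: issue MUL r0<-Mul1 | r0:Mul1,r1:3,r2:1,r3:1
c3: CDB Add1=4; issue SUB r3<-Add1 | r0:Mul1,r1:3,r2:1,r3:Add1
c4: issue MUL r3<-Mul2 | r0:Mul1,r1:3,r2:1,r3:Mul2
c5: CDB Add1=-2; issue ADD r0<-Add1 | r0:Add1,r1:3,r2:1,r3:Mul2
c6: CDB Mul1=1; issue ADD r3<-Add2 | r0:Add1,r1:3,r2:1,r3:Add2
c7: stall | r0:Add1,r1:3,r2:1,r3:Add2
c8: stall | r0:Add1,r1:3,r2:1,r3:Add2
c9: stall | r0:Add1,r1:3,r2:1,r3:Add2
c10: CDB Mul2=3; stall | r0:Add1,r1:3,r2:1,r3:Add2
c11: stall | r0:Add1,r1:3,r2:1,r3:Add2
c12: CDB Add1=4; issue SUB r2<-Add1 | r0:4,r1:3,r2:Add1,r3:Add2
c13: stall | r0:4,r1:3,r2:Add1,r3:Add2
c14: CDB Add2=8; issue SUB r0<-Add2 | r0:Add2,r1:3,r2:Add1,r3:8
c15: issue MUL r3<-Mul1 | r0:Add2,r1:3,r2:Add1,r3:Mul1
c16: CDB Add1=-7; issue SUB r2<-Add1 | r0:Add2,r1:3,r2:Add1,r3:Mul1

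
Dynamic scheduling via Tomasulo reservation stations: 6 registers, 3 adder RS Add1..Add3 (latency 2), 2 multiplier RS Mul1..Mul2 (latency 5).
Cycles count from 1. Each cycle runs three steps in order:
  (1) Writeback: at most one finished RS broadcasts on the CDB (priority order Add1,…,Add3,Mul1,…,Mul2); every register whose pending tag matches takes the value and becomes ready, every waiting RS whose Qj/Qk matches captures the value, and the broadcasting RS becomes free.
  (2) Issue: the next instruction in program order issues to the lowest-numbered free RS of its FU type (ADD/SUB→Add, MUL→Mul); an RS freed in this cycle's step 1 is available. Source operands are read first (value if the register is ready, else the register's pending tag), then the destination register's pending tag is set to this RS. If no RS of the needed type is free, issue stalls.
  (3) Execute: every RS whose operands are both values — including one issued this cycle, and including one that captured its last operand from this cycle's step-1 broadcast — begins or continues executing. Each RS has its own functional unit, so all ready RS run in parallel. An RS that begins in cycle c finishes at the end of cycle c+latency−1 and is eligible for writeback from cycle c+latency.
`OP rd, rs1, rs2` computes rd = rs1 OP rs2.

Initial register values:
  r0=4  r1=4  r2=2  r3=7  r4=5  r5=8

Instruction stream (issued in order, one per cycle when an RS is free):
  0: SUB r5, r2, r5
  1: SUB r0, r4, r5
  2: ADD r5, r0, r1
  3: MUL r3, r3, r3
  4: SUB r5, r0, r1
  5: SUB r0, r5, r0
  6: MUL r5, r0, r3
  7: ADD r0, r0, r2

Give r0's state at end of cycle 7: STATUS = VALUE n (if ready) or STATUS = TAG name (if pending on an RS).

STATUS = TAG Add3

  c1: issue SUB r5<-Add1  regs: r0:4,r1:4,r2:2,r3:7,r4:5,r5:Add1
  c2: issue SUB r0<-Add2  regs: r0:Add2,r1:4,r2:2,r3:7,r4:5,r5:Add1
  c3: CDB Add1=-6; issue ADD r5<-Add1  regs: r0:Add2,r1:4,r2:2,r3:7,r4:5,r5:Add1
  c4: issue MUL r3<-Mul1  regs: r0:Add2,r1:4,r2:2,r3:Mul1,r4:5,r5:Add1
  c5: CDB Add2=11; issue SUB r5<-Add2  regs: r0:11,r1:4,r2:2,r3:Mul1,r4:5,r5:Add2
  c6: issue SUB r0<-Add3  regs: r0:Add3,r1:4,r2:2,r3:Mul1,r4:5,r5:Add2
  c7: CDB Add1=15; issue MUL r5<-Mul2  regs: r0:Add3,r1:4,r2:2,r3:Mul1,r4:5,r5:Mul2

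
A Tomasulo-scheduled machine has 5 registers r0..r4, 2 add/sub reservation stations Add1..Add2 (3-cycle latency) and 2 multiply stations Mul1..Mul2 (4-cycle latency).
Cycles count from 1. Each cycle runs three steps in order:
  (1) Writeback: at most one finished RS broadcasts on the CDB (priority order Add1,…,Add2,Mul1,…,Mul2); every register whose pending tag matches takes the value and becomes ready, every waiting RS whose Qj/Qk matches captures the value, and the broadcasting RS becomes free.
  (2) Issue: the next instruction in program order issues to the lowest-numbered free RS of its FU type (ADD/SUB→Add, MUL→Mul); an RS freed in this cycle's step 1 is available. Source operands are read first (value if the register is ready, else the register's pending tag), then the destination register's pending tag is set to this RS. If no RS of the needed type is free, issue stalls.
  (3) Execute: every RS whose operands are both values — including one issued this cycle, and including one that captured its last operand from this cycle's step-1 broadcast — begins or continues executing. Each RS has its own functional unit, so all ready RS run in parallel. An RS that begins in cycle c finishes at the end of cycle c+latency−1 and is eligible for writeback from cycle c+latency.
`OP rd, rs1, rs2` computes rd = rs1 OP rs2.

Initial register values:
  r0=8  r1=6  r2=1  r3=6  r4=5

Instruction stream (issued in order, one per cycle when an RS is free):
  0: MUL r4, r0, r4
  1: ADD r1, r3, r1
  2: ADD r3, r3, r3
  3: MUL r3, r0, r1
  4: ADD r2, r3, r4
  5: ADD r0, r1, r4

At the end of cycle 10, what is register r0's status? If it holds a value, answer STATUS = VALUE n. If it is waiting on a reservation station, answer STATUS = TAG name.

c1: issue MUL r4<-Mul1 | r0:8,r1:6,r2:1,r3:6,r4:Mul1
c2: issue ADD r1<-Add1 | r0:8,r1:Add1,r2:1,r3:6,r4:Mul1
c3: issue ADD r3<-Add2 | r0:8,r1:Add1,r2:1,r3:Add2,r4:Mul1
c4: issue MUL r3<-Mul2 | r0:8,r1:Add1,r2:1,r3:Mul2,r4:Mul1
c5: CDB Add1=12; issue ADD r2<-Add1 | r0:8,r1:12,r2:Add1,r3:Mul2,r4:Mul1
c6: CDB Add2=12; issue ADD r0<-Add2 | r0:Add2,r1:12,r2:Add1,r3:Mul2,r4:Mul1
c7: CDB Mul1=40 | r0:Add2,r1:12,r2:Add1,r3:Mul2,r4:40
c8: - | r0:Add2,r1:12,r2:Add1,r3:Mul2,r4:40
c9: CDB Mul2=96 | r0:Add2,r1:12,r2:Add1,r3:96,r4:40
c10: CDB Add2=52 | r0:52,r1:12,r2:Add1,r3:96,r4:40

STATUS = VALUE 52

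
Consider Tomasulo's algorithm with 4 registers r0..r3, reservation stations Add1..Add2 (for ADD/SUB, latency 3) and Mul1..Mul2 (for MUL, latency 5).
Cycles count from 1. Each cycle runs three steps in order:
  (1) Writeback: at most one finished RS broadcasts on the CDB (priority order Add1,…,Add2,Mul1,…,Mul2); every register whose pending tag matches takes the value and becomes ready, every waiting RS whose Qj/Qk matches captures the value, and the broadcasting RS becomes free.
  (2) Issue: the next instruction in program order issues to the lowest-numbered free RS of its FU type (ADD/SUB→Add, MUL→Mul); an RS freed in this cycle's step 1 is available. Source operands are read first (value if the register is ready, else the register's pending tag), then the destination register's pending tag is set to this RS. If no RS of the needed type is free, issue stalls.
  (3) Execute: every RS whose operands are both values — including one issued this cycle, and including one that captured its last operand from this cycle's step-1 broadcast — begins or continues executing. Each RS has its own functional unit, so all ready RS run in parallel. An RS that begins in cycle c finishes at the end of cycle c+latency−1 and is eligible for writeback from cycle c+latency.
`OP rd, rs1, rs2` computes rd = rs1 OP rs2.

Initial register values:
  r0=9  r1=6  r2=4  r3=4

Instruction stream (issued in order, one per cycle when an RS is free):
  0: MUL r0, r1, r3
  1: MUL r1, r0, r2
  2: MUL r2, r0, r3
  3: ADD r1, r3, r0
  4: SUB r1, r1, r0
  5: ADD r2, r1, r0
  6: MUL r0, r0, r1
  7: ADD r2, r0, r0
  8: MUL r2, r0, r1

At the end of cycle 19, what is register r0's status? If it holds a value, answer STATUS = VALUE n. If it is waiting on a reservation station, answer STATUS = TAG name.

STATUS = VALUE 96

cycle 1: issue MUL r0<-Mul1 // r0:Mul1,r1:6,r2:4,r3:4
cycle 2: issue MUL r1<-Mul2 // r0:Mul1,r1:Mul2,r2:4,r3:4
cycle 3: stall // r0:Mul1,r1:Mul2,r2:4,r3:4
cycle 4: stall // r0:Mul1,r1:Mul2,r2:4,r3:4
cycle 5: stall // r0:Mul1,r1:Mul2,r2:4,r3:4
cycle 6: CDB Mul1=24; issue MUL r2<-Mul1 // r0:24,r1:Mul2,r2:Mul1,r3:4
cycle 7: issue ADD r1<-Add1 // r0:24,r1:Add1,r2:Mul1,r3:4
cycle 8: issue SUB r1<-Add2 // r0:24,r1:Add2,r2:Mul1,r3:4
cycle 9: stall // r0:24,r1:Add2,r2:Mul1,r3:4
cycle 10: CDB Add1=28; issue ADD r2<-Add1 // r0:24,r1:Add2,r2:Add1,r3:4
cycle 11: CDB Mul1=96; issue MUL r0<-Mul1 // r0:Mul1,r1:Add2,r2:Add1,r3:4
cycle 12: CDB Mul2=96; stall // r0:Mul1,r1:Add2,r2:Add1,r3:4
cycle 13: CDB Add2=4; issue ADD r2<-Add2 // r0:Mul1,r1:4,r2:Add2,r3:4
cycle 14: issue MUL r2<-Mul2 // r0:Mul1,r1:4,r2:Mul2,r3:4
cycle 15: - // r0:Mul1,r1:4,r2:Mul2,r3:4
cycle 16: CDB Add1=28 // r0:Mul1,r1:4,r2:Mul2,r3:4
cycle 17: - // r0:Mul1,r1:4,r2:Mul2,r3:4
cycle 18: CDB Mul1=96 // r0:96,r1:4,r2:Mul2,r3:4
cycle 19: - // r0:96,r1:4,r2:Mul2,r3:4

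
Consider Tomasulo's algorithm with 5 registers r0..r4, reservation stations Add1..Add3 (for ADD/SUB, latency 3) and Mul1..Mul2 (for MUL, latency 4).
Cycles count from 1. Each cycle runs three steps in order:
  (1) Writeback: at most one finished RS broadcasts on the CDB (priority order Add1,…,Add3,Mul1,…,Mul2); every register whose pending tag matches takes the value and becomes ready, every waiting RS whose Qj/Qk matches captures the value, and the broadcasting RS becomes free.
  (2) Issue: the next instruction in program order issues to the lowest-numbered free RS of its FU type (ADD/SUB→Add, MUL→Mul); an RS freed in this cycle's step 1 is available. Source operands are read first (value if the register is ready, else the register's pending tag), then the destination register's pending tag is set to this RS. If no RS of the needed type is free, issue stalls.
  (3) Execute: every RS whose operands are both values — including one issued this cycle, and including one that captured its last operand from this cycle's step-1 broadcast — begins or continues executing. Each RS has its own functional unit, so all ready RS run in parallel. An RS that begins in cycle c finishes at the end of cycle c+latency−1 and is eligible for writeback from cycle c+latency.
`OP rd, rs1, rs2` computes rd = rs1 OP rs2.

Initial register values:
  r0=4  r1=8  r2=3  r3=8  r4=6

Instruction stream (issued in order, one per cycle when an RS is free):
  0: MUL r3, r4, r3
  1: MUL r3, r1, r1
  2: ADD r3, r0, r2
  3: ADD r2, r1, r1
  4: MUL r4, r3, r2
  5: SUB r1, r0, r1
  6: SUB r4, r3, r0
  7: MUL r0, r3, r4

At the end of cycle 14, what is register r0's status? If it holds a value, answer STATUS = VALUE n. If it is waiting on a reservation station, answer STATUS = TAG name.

  c1: issue MUL r3<-Mul1  regs: r0:4,r1:8,r2:3,r3:Mul1,r4:6
  c2: issue MUL r3<-Mul2  regs: r0:4,r1:8,r2:3,r3:Mul2,r4:6
  c3: issue ADD r3<-Add1  regs: r0:4,r1:8,r2:3,r3:Add1,r4:6
  c4: issue ADD r2<-Add2  regs: r0:4,r1:8,r2:Add2,r3:Add1,r4:6
  c5: CDB Mul1=48; issue MUL r4<-Mul1  regs: r0:4,r1:8,r2:Add2,r3:Add1,r4:Mul1
  c6: CDB Add1=7; issue SUB r1<-Add1  regs: r0:4,r1:Add1,r2:Add2,r3:7,r4:Mul1
  c7: CDB Add2=16; issue SUB r4<-Add2  regs: r0:4,r1:Add1,r2:16,r3:7,r4:Add2
  c8: CDB Mul2=64; issue MUL r0<-Mul2  regs: r0:Mul2,r1:Add1,r2:16,r3:7,r4:Add2
  c9: CDB Add1=-4  regs: r0:Mul2,r1:-4,r2:16,r3:7,r4:Add2
  c10: CDB Add2=3  regs: r0:Mul2,r1:-4,r2:16,r3:7,r4:3
  c11: CDB Mul1=112  regs: r0:Mul2,r1:-4,r2:16,r3:7,r4:3
  c12: -  regs: r0:Mul2,r1:-4,r2:16,r3:7,r4:3
  c13: -  regs: r0:Mul2,r1:-4,r2:16,r3:7,r4:3
  c14: CDB Mul2=21  regs: r0:21,r1:-4,r2:16,r3:7,r4:3

STATUS = VALUE 21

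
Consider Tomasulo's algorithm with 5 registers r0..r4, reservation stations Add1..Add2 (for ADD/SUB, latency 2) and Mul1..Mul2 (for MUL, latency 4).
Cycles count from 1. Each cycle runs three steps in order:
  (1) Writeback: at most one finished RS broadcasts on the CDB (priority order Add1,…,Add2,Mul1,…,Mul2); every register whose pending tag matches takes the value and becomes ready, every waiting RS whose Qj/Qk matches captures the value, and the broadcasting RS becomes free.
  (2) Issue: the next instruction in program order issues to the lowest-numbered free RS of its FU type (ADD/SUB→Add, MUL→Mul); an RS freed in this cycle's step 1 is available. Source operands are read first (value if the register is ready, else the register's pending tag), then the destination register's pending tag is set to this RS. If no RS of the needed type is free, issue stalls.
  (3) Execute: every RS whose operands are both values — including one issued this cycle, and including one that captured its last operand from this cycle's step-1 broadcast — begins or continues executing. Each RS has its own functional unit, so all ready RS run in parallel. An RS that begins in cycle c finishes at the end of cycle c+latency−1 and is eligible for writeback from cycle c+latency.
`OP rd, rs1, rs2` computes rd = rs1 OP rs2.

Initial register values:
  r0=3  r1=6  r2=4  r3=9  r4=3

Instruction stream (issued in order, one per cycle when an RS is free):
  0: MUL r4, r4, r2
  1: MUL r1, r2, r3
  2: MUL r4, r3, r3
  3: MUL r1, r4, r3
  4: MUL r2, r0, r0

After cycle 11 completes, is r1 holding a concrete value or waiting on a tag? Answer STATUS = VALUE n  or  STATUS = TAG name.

  c1: issue MUL r4<-Mul1  regs: r0:3,r1:6,r2:4,r3:9,r4:Mul1
  c2: issue MUL r1<-Mul2  regs: r0:3,r1:Mul2,r2:4,r3:9,r4:Mul1
  c3: stall  regs: r0:3,r1:Mul2,r2:4,r3:9,r4:Mul1
  c4: stall  regs: r0:3,r1:Mul2,r2:4,r3:9,r4:Mul1
  c5: CDB Mul1=12; issue MUL r4<-Mul1  regs: r0:3,r1:Mul2,r2:4,r3:9,r4:Mul1
  c6: CDB Mul2=36; issue MUL r1<-Mul2  regs: r0:3,r1:Mul2,r2:4,r3:9,r4:Mul1
  c7: stall  regs: r0:3,r1:Mul2,r2:4,r3:9,r4:Mul1
  c8: stall  regs: r0:3,r1:Mul2,r2:4,r3:9,r4:Mul1
  c9: CDB Mul1=81; issue MUL r2<-Mul1  regs: r0:3,r1:Mul2,r2:Mul1,r3:9,r4:81
  c10: -  regs: r0:3,r1:Mul2,r2:Mul1,r3:9,r4:81
  c11: -  regs: r0:3,r1:Mul2,r2:Mul1,r3:9,r4:81

STATUS = TAG Mul2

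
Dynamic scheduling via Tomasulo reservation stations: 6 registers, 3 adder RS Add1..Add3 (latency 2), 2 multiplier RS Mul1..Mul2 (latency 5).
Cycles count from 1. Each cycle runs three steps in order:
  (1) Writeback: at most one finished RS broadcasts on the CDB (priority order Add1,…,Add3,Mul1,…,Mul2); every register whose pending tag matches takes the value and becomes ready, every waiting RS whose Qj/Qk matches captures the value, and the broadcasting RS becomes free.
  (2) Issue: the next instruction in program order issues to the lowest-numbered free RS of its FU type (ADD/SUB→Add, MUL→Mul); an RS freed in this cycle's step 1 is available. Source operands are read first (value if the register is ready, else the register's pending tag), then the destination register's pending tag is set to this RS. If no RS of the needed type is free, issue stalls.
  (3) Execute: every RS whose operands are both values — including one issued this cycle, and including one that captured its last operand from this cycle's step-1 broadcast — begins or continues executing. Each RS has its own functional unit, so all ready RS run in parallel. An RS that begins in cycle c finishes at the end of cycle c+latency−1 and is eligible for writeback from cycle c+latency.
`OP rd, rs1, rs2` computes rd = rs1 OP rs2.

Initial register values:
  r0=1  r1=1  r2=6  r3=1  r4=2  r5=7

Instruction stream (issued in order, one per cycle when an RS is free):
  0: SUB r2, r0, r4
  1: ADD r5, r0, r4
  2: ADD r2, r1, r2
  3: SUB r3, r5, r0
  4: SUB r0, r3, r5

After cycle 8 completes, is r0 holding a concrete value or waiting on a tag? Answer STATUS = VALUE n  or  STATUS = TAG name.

c1: issue SUB r2<-Add1 | r0:1,r1:1,r2:Add1,r3:1,r4:2,r5:7
c2: issue ADD r5<-Add2 | r0:1,r1:1,r2:Add1,r3:1,r4:2,r5:Add2
c3: CDB Add1=-1; issue ADD r2<-Add1 | r0:1,r1:1,r2:Add1,r3:1,r4:2,r5:Add2
c4: CDB Add2=3; issue SUB r3<-Add2 | r0:1,r1:1,r2:Add1,r3:Add2,r4:2,r5:3
c5: CDB Add1=0; issue SUB r0<-Add1 | r0:Add1,r1:1,r2:0,r3:Add2,r4:2,r5:3
c6: CDB Add2=2 | r0:Add1,r1:1,r2:0,r3:2,r4:2,r5:3
c7: - | r0:Add1,r1:1,r2:0,r3:2,r4:2,r5:3
c8: CDB Add1=-1 | r0:-1,r1:1,r2:0,r3:2,r4:2,r5:3

STATUS = VALUE -1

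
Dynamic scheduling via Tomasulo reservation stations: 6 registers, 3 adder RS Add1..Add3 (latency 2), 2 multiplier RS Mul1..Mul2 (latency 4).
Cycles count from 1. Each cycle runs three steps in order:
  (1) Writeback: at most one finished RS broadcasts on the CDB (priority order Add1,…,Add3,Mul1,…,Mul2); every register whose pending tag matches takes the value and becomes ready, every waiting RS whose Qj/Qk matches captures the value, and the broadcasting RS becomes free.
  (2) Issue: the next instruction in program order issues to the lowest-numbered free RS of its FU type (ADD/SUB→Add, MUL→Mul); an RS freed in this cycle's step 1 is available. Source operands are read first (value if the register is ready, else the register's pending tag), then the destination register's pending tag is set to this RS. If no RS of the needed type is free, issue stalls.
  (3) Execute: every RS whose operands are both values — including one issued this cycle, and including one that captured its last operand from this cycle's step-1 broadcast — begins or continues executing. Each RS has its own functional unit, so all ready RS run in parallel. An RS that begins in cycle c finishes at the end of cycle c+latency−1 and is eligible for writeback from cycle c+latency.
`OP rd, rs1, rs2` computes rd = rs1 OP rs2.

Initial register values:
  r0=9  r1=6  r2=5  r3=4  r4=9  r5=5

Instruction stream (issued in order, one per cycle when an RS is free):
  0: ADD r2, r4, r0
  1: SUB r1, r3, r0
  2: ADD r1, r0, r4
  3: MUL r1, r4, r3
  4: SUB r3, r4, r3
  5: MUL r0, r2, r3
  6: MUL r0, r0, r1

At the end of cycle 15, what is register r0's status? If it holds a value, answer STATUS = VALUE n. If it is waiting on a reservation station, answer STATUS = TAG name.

  c1: issue ADD r2<-Add1  regs: r0:9,r1:6,r2:Add1,r3:4,r4:9,r5:5
  c2: issue SUB r1<-Add2  regs: r0:9,r1:Add2,r2:Add1,r3:4,r4:9,r5:5
  c3: CDB Add1=18; issue ADD r1<-Add1  regs: r0:9,r1:Add1,r2:18,r3:4,r4:9,r5:5
  c4: CDB Add2=-5; issue MUL r1<-Mul1  regs: r0:9,r1:Mul1,r2:18,r3:4,r4:9,r5:5
  c5: CDB Add1=18; issue SUB r3<-Add1  regs: r0:9,r1:Mul1,r2:18,r3:Add1,r4:9,r5:5
  c6: issue MUL r0<-Mul2  regs: r0:Mul2,r1:Mul1,r2:18,r3:Add1,r4:9,r5:5
  c7: CDB Add1=5; stall  regs: r0:Mul2,r1:Mul1,r2:18,r3:5,r4:9,r5:5
  c8: CDB Mul1=36; issue MUL r0<-Mul1  regs: r0:Mul1,r1:36,r2:18,r3:5,r4:9,r5:5
  c9: -  regs: r0:Mul1,r1:36,r2:18,r3:5,r4:9,r5:5
  c10: -  regs: r0:Mul1,r1:36,r2:18,r3:5,r4:9,r5:5
  c11: CDB Mul2=90  regs: r0:Mul1,r1:36,r2:18,r3:5,r4:9,r5:5
  c12: -  regs: r0:Mul1,r1:36,r2:18,r3:5,r4:9,r5:5
  c13: -  regs: r0:Mul1,r1:36,r2:18,r3:5,r4:9,r5:5
  c14: -  regs: r0:Mul1,r1:36,r2:18,r3:5,r4:9,r5:5
  c15: CDB Mul1=3240  regs: r0:3240,r1:36,r2:18,r3:5,r4:9,r5:5

STATUS = VALUE 3240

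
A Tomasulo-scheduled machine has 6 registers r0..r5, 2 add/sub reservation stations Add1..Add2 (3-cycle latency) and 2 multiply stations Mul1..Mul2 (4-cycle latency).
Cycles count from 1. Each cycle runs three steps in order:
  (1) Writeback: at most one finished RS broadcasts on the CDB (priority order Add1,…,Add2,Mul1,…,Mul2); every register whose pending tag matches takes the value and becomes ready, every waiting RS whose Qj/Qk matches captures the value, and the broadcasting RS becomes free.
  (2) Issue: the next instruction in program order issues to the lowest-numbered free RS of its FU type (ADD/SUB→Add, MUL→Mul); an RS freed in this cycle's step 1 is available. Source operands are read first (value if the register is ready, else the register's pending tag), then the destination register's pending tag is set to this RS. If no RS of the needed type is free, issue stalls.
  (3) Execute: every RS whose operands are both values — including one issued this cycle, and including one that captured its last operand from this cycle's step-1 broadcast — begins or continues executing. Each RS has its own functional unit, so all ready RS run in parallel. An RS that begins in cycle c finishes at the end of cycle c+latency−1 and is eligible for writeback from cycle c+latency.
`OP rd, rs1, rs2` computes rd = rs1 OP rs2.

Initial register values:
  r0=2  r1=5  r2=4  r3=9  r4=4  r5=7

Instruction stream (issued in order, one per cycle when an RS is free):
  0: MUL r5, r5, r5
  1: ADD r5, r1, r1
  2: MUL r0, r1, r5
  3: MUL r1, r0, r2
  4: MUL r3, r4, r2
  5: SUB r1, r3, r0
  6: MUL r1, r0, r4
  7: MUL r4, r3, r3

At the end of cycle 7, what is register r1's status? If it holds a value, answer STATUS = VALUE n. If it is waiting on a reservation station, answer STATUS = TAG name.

STATUS = TAG Mul1

  c1: issue MUL r5<-Mul1  regs: r0:2,r1:5,r2:4,r3:9,r4:4,r5:Mul1
  c2: issue ADD r5<-Add1  regs: r0:2,r1:5,r2:4,r3:9,r4:4,r5:Add1
  c3: issue MUL r0<-Mul2  regs: r0:Mul2,r1:5,r2:4,r3:9,r4:4,r5:Add1
  c4: stall  regs: r0:Mul2,r1:5,r2:4,r3:9,r4:4,r5:Add1
  c5: CDB Add1=10; stall  regs: r0:Mul2,r1:5,r2:4,r3:9,r4:4,r5:10
  c6: CDB Mul1=49; issue MUL r1<-Mul1  regs: r0:Mul2,r1:Mul1,r2:4,r3:9,r4:4,r5:10
  c7: stall  regs: r0:Mul2,r1:Mul1,r2:4,r3:9,r4:4,r5:10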